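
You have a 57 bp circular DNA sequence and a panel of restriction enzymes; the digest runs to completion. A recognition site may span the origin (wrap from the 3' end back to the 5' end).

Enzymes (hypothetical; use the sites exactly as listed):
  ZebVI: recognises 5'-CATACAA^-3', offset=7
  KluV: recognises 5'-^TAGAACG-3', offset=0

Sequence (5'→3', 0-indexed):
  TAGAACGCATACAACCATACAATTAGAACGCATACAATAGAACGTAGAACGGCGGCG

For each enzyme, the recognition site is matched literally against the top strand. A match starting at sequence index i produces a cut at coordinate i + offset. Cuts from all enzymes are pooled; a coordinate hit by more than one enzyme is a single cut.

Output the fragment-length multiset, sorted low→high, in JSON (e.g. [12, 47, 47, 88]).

[1,7,8,13,14,14]

Scan for sites:
  ZebVI (CATACAA, off=7): starts [7, 15, 30] → cuts [14, 22, 37]
  KluV (TAGAACG, off=0): starts [0, 23, 37, 44] → cuts [0, 23, 37, 44]

Pooled cuts: [0, 14, 22, 23, 37, 44]

Fragment lengths:
  0→14: 14 bp
  14→22: 8 bp
  22→23: 1 bp
  23→37: 14 bp
  37→44: 7 bp
  44→0 (wrap): 57-44+0 = 13 bp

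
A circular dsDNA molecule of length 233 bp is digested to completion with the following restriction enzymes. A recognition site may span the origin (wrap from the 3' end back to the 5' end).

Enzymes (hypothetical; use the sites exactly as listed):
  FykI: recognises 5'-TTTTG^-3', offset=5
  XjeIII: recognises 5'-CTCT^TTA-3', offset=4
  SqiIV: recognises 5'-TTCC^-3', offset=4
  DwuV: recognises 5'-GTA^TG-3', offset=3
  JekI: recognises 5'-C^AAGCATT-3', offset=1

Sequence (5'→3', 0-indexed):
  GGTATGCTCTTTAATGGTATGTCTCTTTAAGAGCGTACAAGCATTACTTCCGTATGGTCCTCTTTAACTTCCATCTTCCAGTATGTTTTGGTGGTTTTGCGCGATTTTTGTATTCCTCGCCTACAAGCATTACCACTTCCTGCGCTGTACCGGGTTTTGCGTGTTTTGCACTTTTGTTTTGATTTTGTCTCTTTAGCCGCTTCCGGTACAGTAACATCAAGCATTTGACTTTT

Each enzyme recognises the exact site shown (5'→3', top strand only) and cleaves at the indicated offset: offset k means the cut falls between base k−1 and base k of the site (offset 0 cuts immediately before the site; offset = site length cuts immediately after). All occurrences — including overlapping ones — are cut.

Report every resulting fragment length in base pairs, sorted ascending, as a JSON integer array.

Scan for sites:
  FykI (TTTTG, off=5): starts [85, 94, 105, 154, 163, 171, 176, 182, 229] → cuts [1, 90, 99, 110, 159, 168, 176, 181, 187]
  XjeIII (CTCTTTA, off=4): starts [6, 22, 59, 188] → cuts [10, 26, 63, 192]
  SqiIV (TTCC, off=4): starts [47, 68, 75, 112, 136, 200] → cuts [51, 72, 79, 116, 140, 204]
  DwuV (GTATG, off=3): starts [1, 16, 51, 80] → cuts [4, 19, 54, 83]
  JekI (CAAGCATT, off=1): starts [37, 123, 217] → cuts [38, 124, 218]

Pooled cuts: [1, 4, 10, 19, 26, 38, 51, 54, 63, 72, 79, 83, 90, 99, 110, 116, 124, 140, 159, 168, 176, 181, 187, 192, 204, 218]

Fragments:
  1→4: 3 bp
  4→10: 6 bp
  10→19: 9 bp
  19→26: 7 bp
  26→38: 12 bp
  38→51: 13 bp
  51→54: 3 bp
  54→63: 9 bp
  63→72: 9 bp
  72→79: 7 bp
  79→83: 4 bp
  83→90: 7 bp
  90→99: 9 bp
  99→110: 11 bp
  110→116: 6 bp
  116→124: 8 bp
  124→140: 16 bp
  140→159: 19 bp
  159→168: 9 bp
  168→176: 8 bp
  176→181: 5 bp
  181→187: 6 bp
  187→192: 5 bp
  192→204: 12 bp
  204→218: 14 bp
  218→1 (wrap): 233-218+1 = 16 bp

[3,3,4,5,5,6,6,6,7,7,7,8,8,9,9,9,9,9,11,12,12,13,14,16,16,19]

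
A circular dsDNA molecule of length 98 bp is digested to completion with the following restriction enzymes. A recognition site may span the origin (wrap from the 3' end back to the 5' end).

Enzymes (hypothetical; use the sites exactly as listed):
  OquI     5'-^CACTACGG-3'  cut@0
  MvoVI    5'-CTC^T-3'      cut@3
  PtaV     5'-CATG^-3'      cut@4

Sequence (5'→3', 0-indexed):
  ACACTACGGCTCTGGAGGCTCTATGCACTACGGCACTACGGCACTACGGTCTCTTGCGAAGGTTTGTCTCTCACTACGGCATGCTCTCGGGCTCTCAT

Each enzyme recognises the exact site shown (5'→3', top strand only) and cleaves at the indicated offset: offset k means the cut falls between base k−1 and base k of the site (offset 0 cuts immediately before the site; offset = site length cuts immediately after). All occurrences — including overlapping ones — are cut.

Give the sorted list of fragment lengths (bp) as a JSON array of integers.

Per-enzyme occurrences:
  OquI (CACTACGG, off=0): starts [1, 25, 33, 41, 71] → cuts [1, 25, 33, 41, 71]
  MvoVI (CTCT, off=3): starts [9, 18, 50, 67, 83, 91] → cuts [12, 21, 53, 70, 86, 94]
  PtaV (CATG, off=4): starts [79] → cuts [83]

Pooled cuts: [1, 12, 21, 25, 33, 41, 53, 70, 71, 83, 86, 94]

Fragment lengths:
  1→12: 11 bp
  12→21: 9 bp
  21→25: 4 bp
  25→33: 8 bp
  33→41: 8 bp
  41→53: 12 bp
  53→70: 17 bp
  70→71: 1 bp
  71→83: 12 bp
  83→86: 3 bp
  86→94: 8 bp
  94→1 (wrap): 98-94+1 = 5 bp

[1,3,4,5,8,8,8,9,11,12,12,17]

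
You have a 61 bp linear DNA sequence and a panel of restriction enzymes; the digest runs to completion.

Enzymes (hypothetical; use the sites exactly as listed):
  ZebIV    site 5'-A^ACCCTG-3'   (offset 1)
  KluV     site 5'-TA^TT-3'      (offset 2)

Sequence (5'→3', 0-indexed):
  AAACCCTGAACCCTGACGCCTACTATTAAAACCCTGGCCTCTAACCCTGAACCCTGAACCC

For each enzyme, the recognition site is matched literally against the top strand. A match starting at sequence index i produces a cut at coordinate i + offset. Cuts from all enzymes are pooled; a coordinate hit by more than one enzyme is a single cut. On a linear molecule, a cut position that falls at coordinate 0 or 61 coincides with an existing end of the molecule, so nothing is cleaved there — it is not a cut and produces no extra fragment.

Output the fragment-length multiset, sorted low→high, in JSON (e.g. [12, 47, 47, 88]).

[2,5,7,7,11,13,16]

Scan for sites:
  ZebIV (AACCCTG, off=1): starts [1, 8, 29, 42, 49] → cuts [2, 9, 30, 43, 50]
  KluV (TATT, off=2): starts [23] → cuts [25]

All cut coordinates (distinct, sorted): [2, 9, 25, 30, 43, 50]

Fragment lengths:
  [0,2): 2 bp
  [2,9): 7 bp
  [9,25): 16 bp
  [25,30): 5 bp
  [30,43): 13 bp
  [43,50): 7 bp
  [50,61): 11 bp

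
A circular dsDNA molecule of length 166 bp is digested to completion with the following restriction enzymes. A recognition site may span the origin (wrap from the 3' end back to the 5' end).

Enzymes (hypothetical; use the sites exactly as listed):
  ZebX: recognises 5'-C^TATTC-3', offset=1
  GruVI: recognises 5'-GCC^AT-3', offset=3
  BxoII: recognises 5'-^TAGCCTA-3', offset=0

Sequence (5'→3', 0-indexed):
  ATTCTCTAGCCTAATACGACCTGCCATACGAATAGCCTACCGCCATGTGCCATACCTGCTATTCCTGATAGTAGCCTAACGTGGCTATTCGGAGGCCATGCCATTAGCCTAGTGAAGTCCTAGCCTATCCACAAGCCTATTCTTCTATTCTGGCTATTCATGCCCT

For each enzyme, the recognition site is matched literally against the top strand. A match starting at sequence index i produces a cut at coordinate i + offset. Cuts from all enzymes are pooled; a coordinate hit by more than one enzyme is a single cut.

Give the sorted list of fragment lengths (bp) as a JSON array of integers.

[2,5,7,7,7,8,8,9,11,12,12,12,14,16,17,19]

Scan for sites:
  ZebX CTATTC/1: at [58, 84, 136, 144, 153, 164] ⇒ [59, 85, 137, 145, 154, 165]
  GruVI GCCAT/3: at [22, 41, 48, 94, 99] ⇒ [25, 44, 51, 97, 102]
  BxoII TAGCCTA/0: at [6, 32, 71, 104, 120] ⇒ [6, 32, 71, 104, 120]

All cut coordinates (distinct, sorted): [6, 25, 32, 44, 51, 59, 71, 85, 97, 102, 104, 120, 137, 145, 154, 165]

Fragments:
  6→25: 19 bp
  25→32: 7 bp
  32→44: 12 bp
  44→51: 7 bp
  51→59: 8 bp
  59→71: 12 bp
  71→85: 14 bp
  85→97: 12 bp
  97→102: 5 bp
  102→104: 2 bp
  104→120: 16 bp
  120→137: 17 bp
  137→145: 8 bp
  145→154: 9 bp
  154→165: 11 bp
  165→6 (wrap): 166-165+6 = 7 bp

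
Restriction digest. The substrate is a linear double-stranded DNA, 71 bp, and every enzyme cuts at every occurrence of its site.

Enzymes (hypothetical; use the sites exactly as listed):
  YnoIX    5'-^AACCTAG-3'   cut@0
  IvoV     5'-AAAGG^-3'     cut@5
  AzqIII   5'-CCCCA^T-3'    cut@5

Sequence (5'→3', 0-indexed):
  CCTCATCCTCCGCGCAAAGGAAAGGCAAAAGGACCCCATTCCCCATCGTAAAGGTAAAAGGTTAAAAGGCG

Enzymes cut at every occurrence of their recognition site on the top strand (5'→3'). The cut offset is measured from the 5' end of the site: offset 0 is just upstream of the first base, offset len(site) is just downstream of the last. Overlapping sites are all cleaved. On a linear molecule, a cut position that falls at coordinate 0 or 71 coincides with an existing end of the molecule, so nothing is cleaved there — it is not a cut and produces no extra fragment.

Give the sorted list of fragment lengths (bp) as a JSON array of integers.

Per-enzyme occurrences:
  YnoIX (AACCTAG, off=0): no sites
  IvoV AAAGG/5: at [15, 20, 27, 49, 56, 64] ⇒ [20, 25, 32, 54, 61, 69]
  AzqIII CCCCAT/5: at [33, 40] ⇒ [38, 45]

All cut coordinates (distinct, sorted): [20, 25, 32, 38, 45, 54, 61, 69]

Fragment lengths:
  [0,20): 20 bp
  [20,25): 5 bp
  [25,32): 7 bp
  [32,38): 6 bp
  [38,45): 7 bp
  [45,54): 9 bp
  [54,61): 7 bp
  [61,69): 8 bp
  [69,71): 2 bp

[2,5,6,7,7,7,8,9,20]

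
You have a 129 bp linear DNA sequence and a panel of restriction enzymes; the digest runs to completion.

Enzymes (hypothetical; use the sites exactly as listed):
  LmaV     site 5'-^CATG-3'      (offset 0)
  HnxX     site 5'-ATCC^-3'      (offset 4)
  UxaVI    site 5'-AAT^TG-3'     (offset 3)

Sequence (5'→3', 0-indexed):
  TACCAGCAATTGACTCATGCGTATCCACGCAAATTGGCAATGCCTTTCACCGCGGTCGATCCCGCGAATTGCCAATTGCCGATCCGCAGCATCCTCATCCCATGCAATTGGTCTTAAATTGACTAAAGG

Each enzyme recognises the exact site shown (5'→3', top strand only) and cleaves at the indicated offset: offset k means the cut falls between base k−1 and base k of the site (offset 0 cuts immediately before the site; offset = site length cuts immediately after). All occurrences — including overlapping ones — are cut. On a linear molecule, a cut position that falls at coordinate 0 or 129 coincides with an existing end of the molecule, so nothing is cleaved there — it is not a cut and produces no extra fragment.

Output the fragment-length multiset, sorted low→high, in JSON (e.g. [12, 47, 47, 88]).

Site scan:
  LmaV CATG/0: at [15, 100] ⇒ [15, 100]
  HnxX ATCC/4: at [22, 58, 81, 90, 96] ⇒ [26, 62, 85, 94, 100]
  UxaVI AATTG/3: at [7, 31, 66, 73, 105, 116] ⇒ [10, 34, 69, 76, 108, 119]

All cut coordinates (distinct, sorted): [10, 15, 26, 34, 62, 69, 76, 85, 94, 100, 108, 119]

Fragment lengths:
  [0,10): 10 bp
  [10,15): 5 bp
  [15,26): 11 bp
  [26,34): 8 bp
  [34,62): 28 bp
  [62,69): 7 bp
  [69,76): 7 bp
  [76,85): 9 bp
  [85,94): 9 bp
  [94,100): 6 bp
  [100,108): 8 bp
  [108,119): 11 bp
  [119,129): 10 bp

[5,6,7,7,8,8,9,9,10,10,11,11,28]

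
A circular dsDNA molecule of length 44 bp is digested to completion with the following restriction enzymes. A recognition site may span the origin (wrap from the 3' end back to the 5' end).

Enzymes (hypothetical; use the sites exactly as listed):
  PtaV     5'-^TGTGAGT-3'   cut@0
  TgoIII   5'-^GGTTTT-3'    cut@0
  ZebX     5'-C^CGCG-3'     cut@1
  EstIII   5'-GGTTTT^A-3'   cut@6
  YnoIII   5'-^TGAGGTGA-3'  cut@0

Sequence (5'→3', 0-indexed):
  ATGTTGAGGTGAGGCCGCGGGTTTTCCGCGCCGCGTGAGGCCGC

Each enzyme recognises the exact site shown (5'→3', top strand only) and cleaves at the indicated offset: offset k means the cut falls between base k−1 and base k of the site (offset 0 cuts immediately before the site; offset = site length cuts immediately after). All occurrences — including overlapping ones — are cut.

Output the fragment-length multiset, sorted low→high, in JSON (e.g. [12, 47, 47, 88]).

Scan for sites:
  PtaV (TGTGAGT, off=0): no sites
  TgoIII (GGTTTT, off=0): starts [19] → cuts [19]
  ZebX (CCGCG, off=1): starts [14, 25, 30] → cuts [15, 26, 31]
  EstIII (GGTTTTA, off=6): no sites
  YnoIII (TGAGGTGA, off=0): starts [4] → cuts [4]

Pooled cuts: [4, 15, 19, 26, 31]

Fragments:
  4→15: 11 bp
  15→19: 4 bp
  19→26: 7 bp
  26→31: 5 bp
  31→4 (wrap): 44-31+4 = 17 bp

[4,5,7,11,17]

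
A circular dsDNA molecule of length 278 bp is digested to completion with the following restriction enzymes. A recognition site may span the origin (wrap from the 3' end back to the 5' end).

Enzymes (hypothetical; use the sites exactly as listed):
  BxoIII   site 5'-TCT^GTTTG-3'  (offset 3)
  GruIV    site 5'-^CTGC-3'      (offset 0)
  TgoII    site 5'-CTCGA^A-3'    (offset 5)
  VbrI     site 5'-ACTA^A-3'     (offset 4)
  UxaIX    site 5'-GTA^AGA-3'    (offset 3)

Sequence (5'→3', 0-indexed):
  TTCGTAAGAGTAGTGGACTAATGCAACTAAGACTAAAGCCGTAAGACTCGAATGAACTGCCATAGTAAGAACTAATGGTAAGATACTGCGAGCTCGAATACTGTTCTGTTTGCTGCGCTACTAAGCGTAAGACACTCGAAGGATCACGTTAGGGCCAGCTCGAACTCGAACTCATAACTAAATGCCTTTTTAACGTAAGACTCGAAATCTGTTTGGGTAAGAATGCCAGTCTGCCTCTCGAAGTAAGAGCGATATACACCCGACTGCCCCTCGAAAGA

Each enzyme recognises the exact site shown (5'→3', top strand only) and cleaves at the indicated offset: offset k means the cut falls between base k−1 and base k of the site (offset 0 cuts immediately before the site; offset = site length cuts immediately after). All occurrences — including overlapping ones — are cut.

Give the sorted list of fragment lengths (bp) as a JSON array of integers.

[4,5,5,5,5,6,6,6,6,7,8,8,8,9,9,10,10,10,11,11,11,11,11,11,12,14,17,18,24]

Scan for sites:
  BxoIII TCTGTTTG/3: at [104, 207] ⇒ [107, 210]
  GruIV CTGC/0: at [56, 85, 112, 230, 263] ⇒ [56, 85, 112, 230, 263]
  TgoII CTCGAA/5: at [46, 92, 134, 158, 164, 200, 236, 269] ⇒ [51, 97, 139, 163, 169, 205, 241, 274]
  VbrI ACTAA/4: at [16, 25, 31, 70, 119, 176] ⇒ [20, 29, 35, 74, 123, 180]
  UxaIX GTAAGA/3: at [3, 40, 64, 77, 126, 194, 216, 242] ⇒ [6, 43, 67, 80, 129, 197, 219, 245]

All cut coordinates (distinct, sorted): [6, 20, 29, 35, 43, 51, 56, 67, 74, 80, 85, 97, 107, 112, 123, 129, 139, 163, 169, 180, 197, 205, 210, 219, 230, 241, 245, 263, 274]

Fragment lengths:
  6→20: 14 bp
  20→29: 9 bp
  29→35: 6 bp
  35→43: 8 bp
  43→51: 8 bp
  51→56: 5 bp
  56→67: 11 bp
  67→74: 7 bp
  74→80: 6 bp
  80→85: 5 bp
  85→97: 12 bp
  97→107: 10 bp
  107→112: 5 bp
  112→123: 11 bp
  123→129: 6 bp
  129→139: 10 bp
  139→163: 24 bp
  163→169: 6 bp
  169→180: 11 bp
  180→197: 17 bp
  197→205: 8 bp
  205→210: 5 bp
  210→219: 9 bp
  219→230: 11 bp
  230→241: 11 bp
  241→245: 4 bp
  245→263: 18 bp
  263→274: 11 bp
  274→6 (wrap): 278-274+6 = 10 bp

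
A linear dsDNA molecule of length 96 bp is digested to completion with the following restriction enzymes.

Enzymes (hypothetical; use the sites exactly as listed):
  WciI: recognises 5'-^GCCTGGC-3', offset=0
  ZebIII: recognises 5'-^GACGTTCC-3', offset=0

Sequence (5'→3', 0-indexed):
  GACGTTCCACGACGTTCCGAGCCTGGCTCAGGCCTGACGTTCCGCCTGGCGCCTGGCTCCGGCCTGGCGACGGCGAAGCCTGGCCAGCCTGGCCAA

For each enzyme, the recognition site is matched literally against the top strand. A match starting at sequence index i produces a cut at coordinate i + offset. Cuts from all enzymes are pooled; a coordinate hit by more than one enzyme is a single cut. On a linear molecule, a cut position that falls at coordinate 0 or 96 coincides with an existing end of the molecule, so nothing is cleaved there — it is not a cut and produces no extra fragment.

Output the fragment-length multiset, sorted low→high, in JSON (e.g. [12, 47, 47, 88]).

[7,8,9,10,10,10,11,15,16]

Site scan:
  WciI (GCCTGGC, off=0): starts [20, 43, 50, 61, 77, 86] → cuts [20, 43, 50, 61, 77, 86]
  ZebIII (GACGTTCC, off=0): starts [0, 10, 35] → cuts [10, 35] (position 0 is a terminus of the linear molecule — no cut)

Pooled cuts: [10, 20, 35, 43, 50, 61, 77, 86]

Fragment lengths:
  [0,10): 10 bp
  [10,20): 10 bp
  [20,35): 15 bp
  [35,43): 8 bp
  [43,50): 7 bp
  [50,61): 11 bp
  [61,77): 16 bp
  [77,86): 9 bp
  [86,96): 10 bp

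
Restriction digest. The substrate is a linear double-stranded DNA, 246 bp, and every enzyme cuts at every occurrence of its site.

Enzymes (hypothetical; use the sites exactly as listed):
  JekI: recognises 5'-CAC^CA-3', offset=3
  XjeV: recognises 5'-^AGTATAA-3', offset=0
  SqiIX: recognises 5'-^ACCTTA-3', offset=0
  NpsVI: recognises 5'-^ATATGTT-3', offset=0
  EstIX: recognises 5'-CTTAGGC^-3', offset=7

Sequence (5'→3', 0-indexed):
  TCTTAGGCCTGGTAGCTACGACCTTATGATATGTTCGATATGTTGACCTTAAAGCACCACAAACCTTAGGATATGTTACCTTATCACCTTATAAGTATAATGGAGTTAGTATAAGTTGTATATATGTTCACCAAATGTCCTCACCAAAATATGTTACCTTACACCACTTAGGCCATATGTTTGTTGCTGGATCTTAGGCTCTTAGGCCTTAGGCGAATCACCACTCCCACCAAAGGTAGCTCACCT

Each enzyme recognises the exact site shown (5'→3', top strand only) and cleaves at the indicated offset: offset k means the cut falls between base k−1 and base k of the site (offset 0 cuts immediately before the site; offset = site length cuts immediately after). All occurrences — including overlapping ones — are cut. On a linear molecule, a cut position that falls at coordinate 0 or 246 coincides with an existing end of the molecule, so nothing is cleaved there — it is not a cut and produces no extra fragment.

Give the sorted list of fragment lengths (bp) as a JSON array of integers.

Scan for sites:
  JekI (CACCA, off=3): starts [54, 128, 141, 161, 218, 227] → cuts [57, 131, 144, 164, 221, 230]
  XjeV (AGTATAA, off=0): starts [93, 107] → cuts [93, 107]
  SqiIX (ACCTTA, off=0): starts [20, 45, 62, 77, 85, 155] → cuts [20, 45, 62, 77, 85, 155]
  NpsVI (ATATGTT, off=0): starts [28, 37, 70, 121, 148, 174] → cuts [28, 37, 70, 121, 148, 174]
  EstIX (CTTAGGC, off=7): starts [1, 166, 192, 200, 207] → cuts [8, 173, 199, 207, 214]

Pooled cuts: [8, 20, 28, 37, 45, 57, 62, 70, 77, 85, 93, 107, 121, 131, 144, 148, 155, 164, 173, 174, 199, 207, 214, 221, 230]

Fragments:
  [0,8): 8 bp
  [8,20): 12 bp
  [20,28): 8 bp
  [28,37): 9 bp
  [37,45): 8 bp
  [45,57): 12 bp
  [57,62): 5 bp
  [62,70): 8 bp
  [70,77): 7 bp
  [77,85): 8 bp
  [85,93): 8 bp
  [93,107): 14 bp
  [107,121): 14 bp
  [121,131): 10 bp
  [131,144): 13 bp
  [144,148): 4 bp
  [148,155): 7 bp
  [155,164): 9 bp
  [164,173): 9 bp
  [173,174): 1 bp
  [174,199): 25 bp
  [199,207): 8 bp
  [207,214): 7 bp
  [214,221): 7 bp
  [221,230): 9 bp
  [230,246): 16 bp

[1,4,5,7,7,7,7,8,8,8,8,8,8,8,9,9,9,9,10,12,12,13,14,14,16,25]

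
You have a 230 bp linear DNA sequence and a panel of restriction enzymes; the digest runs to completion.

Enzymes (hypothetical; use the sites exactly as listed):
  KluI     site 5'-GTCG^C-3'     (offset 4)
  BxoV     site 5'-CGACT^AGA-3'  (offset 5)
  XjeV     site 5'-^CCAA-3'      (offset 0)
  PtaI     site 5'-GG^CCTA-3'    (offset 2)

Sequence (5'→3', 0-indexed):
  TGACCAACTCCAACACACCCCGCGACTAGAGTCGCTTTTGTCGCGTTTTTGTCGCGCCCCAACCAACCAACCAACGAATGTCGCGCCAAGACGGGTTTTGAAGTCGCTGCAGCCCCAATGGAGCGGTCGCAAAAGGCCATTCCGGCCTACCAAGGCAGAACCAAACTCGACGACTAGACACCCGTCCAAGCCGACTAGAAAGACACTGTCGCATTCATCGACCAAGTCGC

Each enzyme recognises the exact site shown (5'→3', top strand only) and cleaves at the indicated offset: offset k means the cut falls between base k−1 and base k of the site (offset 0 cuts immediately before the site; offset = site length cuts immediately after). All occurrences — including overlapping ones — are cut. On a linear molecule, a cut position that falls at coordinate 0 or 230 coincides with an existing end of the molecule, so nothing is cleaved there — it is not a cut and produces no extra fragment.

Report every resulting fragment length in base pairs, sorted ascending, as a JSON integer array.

[1,2,3,4,4,4,4,4,6,7,8,8,9,10,10,11,11,11,13,15,15,15,16,18,21]

Scan for sites:
  KluI (GTCGC, off=4): starts [30, 39, 50, 79, 102, 125, 207, 225] → cuts [34, 43, 54, 83, 106, 129, 211, 229]
  BxoV (CGACTAGA, off=5): starts [22, 170, 191] → cuts [27, 175, 196]
  XjeV (CCAA, off=0): starts [3, 9, 58, 62, 66, 70, 85, 114, 149, 160, 185, 221] → cuts [3, 9, 58, 62, 66, 70, 85, 114, 149, 160, 185, 221]
  PtaI (GGCCTA, off=2): starts [143] → cuts [145]

All cut coordinates (distinct, sorted): [3, 9, 27, 34, 43, 54, 58, 62, 66, 70, 83, 85, 106, 114, 129, 145, 149, 160, 175, 185, 196, 211, 221, 229]

Fragments:
  [0,3): 3 bp
  [3,9): 6 bp
  [9,27): 18 bp
  [27,34): 7 bp
  [34,43): 9 bp
  [43,54): 11 bp
  [54,58): 4 bp
  [58,62): 4 bp
  [62,66): 4 bp
  [66,70): 4 bp
  [70,83): 13 bp
  [83,85): 2 bp
  [85,106): 21 bp
  [106,114): 8 bp
  [114,129): 15 bp
  [129,145): 16 bp
  [145,149): 4 bp
  [149,160): 11 bp
  [160,175): 15 bp
  [175,185): 10 bp
  [185,196): 11 bp
  [196,211): 15 bp
  [211,221): 10 bp
  [221,229): 8 bp
  [229,230): 1 bp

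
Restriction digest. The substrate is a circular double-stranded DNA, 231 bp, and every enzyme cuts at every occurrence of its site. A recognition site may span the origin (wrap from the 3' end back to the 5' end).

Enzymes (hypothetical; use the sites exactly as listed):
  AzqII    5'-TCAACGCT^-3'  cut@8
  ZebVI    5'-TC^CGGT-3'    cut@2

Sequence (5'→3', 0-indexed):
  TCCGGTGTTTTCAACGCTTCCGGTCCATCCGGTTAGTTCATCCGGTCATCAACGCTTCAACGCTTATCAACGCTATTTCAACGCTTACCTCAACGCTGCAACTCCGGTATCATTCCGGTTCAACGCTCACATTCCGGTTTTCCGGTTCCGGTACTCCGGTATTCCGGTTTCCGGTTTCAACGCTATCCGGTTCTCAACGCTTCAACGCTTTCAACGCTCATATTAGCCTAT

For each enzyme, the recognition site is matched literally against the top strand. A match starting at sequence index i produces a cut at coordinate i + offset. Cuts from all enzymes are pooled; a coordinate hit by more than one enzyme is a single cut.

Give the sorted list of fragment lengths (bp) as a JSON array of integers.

[2,3,6,7,7,7,8,8,8,8,8,9,9,10,11,11,12,12,13,13,14,14,15,16]

Site scan:
  AzqII TCAACGCT/8: at [10, 48, 56, 66, 77, 89, 119, 176, 193, 201, 210] ⇒ [18, 56, 64, 74, 85, 97, 127, 184, 201, 209, 218]
  ZebVI TCCGGT/2: at [0, 18, 27, 40, 102, 113, 132, 140, 146, 154, 162, 169, 185] ⇒ [2, 20, 29, 42, 104, 115, 134, 142, 148, 156, 164, 171, 187]

Pooled cuts: [2, 18, 20, 29, 42, 56, 64, 74, 85, 97, 104, 115, 127, 134, 142, 148, 156, 164, 171, 184, 187, 201, 209, 218]

Fragments:
  2→18: 16 bp
  18→20: 2 bp
  20→29: 9 bp
  29→42: 13 bp
  42→56: 14 bp
  56→64: 8 bp
  64→74: 10 bp
  74→85: 11 bp
  85→97: 12 bp
  97→104: 7 bp
  104→115: 11 bp
  115→127: 12 bp
  127→134: 7 bp
  134→142: 8 bp
  142→148: 6 bp
  148→156: 8 bp
  156→164: 8 bp
  164→171: 7 bp
  171→184: 13 bp
  184→187: 3 bp
  187→201: 14 bp
  201→209: 8 bp
  209→218: 9 bp
  218→2 (wrap): 231-218+2 = 15 bp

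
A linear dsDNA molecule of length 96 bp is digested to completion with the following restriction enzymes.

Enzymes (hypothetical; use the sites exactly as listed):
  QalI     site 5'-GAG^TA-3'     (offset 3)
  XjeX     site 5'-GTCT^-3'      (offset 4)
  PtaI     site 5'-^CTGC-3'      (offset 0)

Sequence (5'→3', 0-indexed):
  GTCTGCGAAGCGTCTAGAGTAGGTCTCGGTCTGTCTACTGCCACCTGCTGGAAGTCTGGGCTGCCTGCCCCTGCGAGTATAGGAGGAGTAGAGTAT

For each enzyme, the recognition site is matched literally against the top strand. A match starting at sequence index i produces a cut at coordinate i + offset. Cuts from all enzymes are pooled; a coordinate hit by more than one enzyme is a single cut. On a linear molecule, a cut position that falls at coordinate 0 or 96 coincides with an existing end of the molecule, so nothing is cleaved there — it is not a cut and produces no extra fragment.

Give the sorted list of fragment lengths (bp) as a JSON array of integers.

[1,2,2,3,3,4,4,4,5,6,6,7,7,7,11,11,13]

Site scan:
  QalI (GAGTA, off=3): starts [16, 74, 85, 90] → cuts [19, 77, 88, 93]
  XjeX (GTCT, off=4): starts [0, 11, 22, 28, 32, 53] → cuts [4, 15, 26, 32, 36, 57]
  PtaI (CTGC, off=0): starts [2, 37, 44, 60, 64, 70] → cuts [2, 37, 44, 60, 64, 70]

All cut coordinates (distinct, sorted): [2, 4, 15, 19, 26, 32, 36, 37, 44, 57, 60, 64, 70, 77, 88, 93]

Fragments:
  [0,2): 2 bp
  [2,4): 2 bp
  [4,15): 11 bp
  [15,19): 4 bp
  [19,26): 7 bp
  [26,32): 6 bp
  [32,36): 4 bp
  [36,37): 1 bp
  [37,44): 7 bp
  [44,57): 13 bp
  [57,60): 3 bp
  [60,64): 4 bp
  [64,70): 6 bp
  [70,77): 7 bp
  [77,88): 11 bp
  [88,93): 5 bp
  [93,96): 3 bp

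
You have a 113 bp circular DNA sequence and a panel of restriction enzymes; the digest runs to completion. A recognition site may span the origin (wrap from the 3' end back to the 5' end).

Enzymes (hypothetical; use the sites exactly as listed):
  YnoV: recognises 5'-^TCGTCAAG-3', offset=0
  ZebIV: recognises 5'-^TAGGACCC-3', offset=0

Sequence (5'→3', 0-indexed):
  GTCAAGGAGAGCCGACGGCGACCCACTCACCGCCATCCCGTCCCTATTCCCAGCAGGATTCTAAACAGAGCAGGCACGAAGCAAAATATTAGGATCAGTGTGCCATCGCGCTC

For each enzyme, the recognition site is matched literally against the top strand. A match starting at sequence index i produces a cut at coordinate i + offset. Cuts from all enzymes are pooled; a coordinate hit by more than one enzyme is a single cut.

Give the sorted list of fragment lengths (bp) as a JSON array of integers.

Per-enzyme occurrences:
  YnoV TCGTCAAG/0: at [111] ⇒ [111]
  ZebIV (TAGGACCC, off=0): no sites

All cut coordinates (distinct, sorted): [111]

Fragments:
  111→111 (wrap): 113-111+111 = 113 bp

[113]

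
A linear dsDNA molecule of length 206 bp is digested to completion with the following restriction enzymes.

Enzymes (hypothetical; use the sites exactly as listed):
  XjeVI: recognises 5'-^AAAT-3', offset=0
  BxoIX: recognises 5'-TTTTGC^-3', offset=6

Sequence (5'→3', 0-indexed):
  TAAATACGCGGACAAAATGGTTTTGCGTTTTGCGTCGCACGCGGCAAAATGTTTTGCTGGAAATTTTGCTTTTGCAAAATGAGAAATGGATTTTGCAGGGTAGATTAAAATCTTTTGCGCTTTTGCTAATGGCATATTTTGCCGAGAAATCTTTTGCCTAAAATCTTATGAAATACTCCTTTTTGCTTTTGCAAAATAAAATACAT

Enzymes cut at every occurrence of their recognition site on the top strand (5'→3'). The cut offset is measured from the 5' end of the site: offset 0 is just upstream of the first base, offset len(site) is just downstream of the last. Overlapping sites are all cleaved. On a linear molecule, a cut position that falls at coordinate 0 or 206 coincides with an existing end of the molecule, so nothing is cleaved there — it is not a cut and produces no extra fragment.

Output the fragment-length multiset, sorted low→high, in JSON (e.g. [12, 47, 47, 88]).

Site scan:
  XjeVI (AAAT, off=0): starts [1, 14, 46, 60, 76, 83, 107, 146, 160, 170, 193, 198] → cuts [1, 14, 46, 60, 76, 83, 107, 146, 160, 170, 193, 198]
  BxoIX (TTTTGC, off=6): starts [20, 27, 51, 63, 69, 90, 112, 120, 136, 151, 180, 186] → cuts [26, 33, 57, 69, 75, 96, 118, 126, 142, 157, 186, 192]

All cut coordinates (distinct, sorted): [1, 14, 26, 33, 46, 57, 60, 69, 75, 76, 83, 96, 107, 118, 126, 142, 146, 157, 160, 170, 186, 192, 193, 198]

Fragment lengths:
  [0,1): 1 bp
  [1,14): 13 bp
  [14,26): 12 bp
  [26,33): 7 bp
  [33,46): 13 bp
  [46,57): 11 bp
  [57,60): 3 bp
  [60,69): 9 bp
  [69,75): 6 bp
  [75,76): 1 bp
  [76,83): 7 bp
  [83,96): 13 bp
  [96,107): 11 bp
  [107,118): 11 bp
  [118,126): 8 bp
  [126,142): 16 bp
  [142,146): 4 bp
  [146,157): 11 bp
  [157,160): 3 bp
  [160,170): 10 bp
  [170,186): 16 bp
  [186,192): 6 bp
  [192,193): 1 bp
  [193,198): 5 bp
  [198,206): 8 bp

[1,1,1,3,3,4,5,6,6,7,7,8,8,9,10,11,11,11,11,12,13,13,13,16,16]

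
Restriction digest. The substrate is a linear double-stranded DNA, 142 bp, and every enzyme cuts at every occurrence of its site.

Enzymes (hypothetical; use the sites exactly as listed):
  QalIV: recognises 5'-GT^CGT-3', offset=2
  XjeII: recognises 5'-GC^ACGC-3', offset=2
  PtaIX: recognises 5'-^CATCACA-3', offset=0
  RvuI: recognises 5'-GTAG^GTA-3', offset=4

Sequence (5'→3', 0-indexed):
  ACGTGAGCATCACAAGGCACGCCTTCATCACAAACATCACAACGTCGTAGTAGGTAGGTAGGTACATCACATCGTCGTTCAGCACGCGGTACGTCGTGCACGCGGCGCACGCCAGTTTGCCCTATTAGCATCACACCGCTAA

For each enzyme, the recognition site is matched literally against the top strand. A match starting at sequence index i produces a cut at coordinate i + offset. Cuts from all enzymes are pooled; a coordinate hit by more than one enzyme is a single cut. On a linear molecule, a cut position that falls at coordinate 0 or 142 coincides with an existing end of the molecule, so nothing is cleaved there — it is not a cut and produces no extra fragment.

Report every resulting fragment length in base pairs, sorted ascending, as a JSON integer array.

[3,4,4,5,7,7,8,8,9,9,11,11,11,11,14,20]

Site scan:
  QalIV GTCGT/2: at [43, 73, 92] ⇒ [45, 75, 94]
  XjeII GCACGC/2: at [16, 81, 97, 106] ⇒ [18, 83, 99, 108]
  PtaIX CATCACA/0: at [7, 25, 34, 64, 128] ⇒ [7, 25, 34, 64, 128]
  RvuI GTAGGTA/4: at [49, 53, 57] ⇒ [53, 57, 61]

Pooled cuts: [7, 18, 25, 34, 45, 53, 57, 61, 64, 75, 83, 94, 99, 108, 128]

Fragment lengths:
  [0,7): 7 bp
  [7,18): 11 bp
  [18,25): 7 bp
  [25,34): 9 bp
  [34,45): 11 bp
  [45,53): 8 bp
  [53,57): 4 bp
  [57,61): 4 bp
  [61,64): 3 bp
  [64,75): 11 bp
  [75,83): 8 bp
  [83,94): 11 bp
  [94,99): 5 bp
  [99,108): 9 bp
  [108,128): 20 bp
  [128,142): 14 bp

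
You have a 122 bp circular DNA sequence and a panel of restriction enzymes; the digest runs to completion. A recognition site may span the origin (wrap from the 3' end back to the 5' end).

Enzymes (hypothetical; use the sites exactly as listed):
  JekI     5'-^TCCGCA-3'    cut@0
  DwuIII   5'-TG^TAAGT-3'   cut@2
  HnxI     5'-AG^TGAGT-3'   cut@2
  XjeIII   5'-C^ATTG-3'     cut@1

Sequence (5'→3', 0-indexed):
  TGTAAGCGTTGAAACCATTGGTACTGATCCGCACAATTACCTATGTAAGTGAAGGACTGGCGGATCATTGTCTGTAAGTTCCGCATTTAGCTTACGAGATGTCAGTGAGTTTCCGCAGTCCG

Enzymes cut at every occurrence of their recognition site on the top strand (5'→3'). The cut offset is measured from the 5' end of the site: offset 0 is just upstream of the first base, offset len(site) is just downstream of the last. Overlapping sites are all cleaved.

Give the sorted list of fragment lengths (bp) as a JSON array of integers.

Site scan:
  JekI (TCCGCA, off=0): starts [27, 79, 111] → cuts [27, 79, 111]
  DwuIII (TGTAAGT, off=2): starts [43, 72] → cuts [45, 74]
  HnxI (AGTGAGT, off=2): starts [103] → cuts [105]
  XjeIII (CATTG, off=1): starts [15, 65] → cuts [16, 66]

All cut coordinates (distinct, sorted): [16, 27, 45, 66, 74, 79, 105, 111]

Fragments:
  16→27: 11 bp
  27→45: 18 bp
  45→66: 21 bp
  66→74: 8 bp
  74→79: 5 bp
  79→105: 26 bp
  105→111: 6 bp
  111→16 (wrap): 122-111+16 = 27 bp

[5,6,8,11,18,21,26,27]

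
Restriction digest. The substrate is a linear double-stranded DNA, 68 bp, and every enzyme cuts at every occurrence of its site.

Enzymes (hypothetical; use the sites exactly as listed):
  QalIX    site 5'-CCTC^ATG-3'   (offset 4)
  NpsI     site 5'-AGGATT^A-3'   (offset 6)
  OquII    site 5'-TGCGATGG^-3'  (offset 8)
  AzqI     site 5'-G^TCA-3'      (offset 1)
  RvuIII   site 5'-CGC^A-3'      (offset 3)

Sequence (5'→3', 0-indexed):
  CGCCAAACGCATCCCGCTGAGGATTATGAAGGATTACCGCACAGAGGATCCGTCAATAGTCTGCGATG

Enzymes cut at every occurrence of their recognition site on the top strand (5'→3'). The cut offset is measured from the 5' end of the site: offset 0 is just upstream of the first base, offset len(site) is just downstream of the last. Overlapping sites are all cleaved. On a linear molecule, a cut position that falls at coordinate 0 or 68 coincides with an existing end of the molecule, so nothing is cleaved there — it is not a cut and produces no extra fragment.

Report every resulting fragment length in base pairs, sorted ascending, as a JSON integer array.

Scan for sites:
  QalIX (CCTCATG, off=4): no sites
  NpsI AGGATTA/6: at [19, 29] ⇒ [25, 35]
  OquII (TGCGATGG, off=8): no sites
  AzqI GTCA/1: at [51] ⇒ [52]
  RvuIII CGCA/3: at [7, 37] ⇒ [10, 40]

All cut coordinates (distinct, sorted): [10, 25, 35, 40, 52]

Fragments:
  [0,10): 10 bp
  [10,25): 15 bp
  [25,35): 10 bp
  [35,40): 5 bp
  [40,52): 12 bp
  [52,68): 16 bp

[5,10,10,12,15,16]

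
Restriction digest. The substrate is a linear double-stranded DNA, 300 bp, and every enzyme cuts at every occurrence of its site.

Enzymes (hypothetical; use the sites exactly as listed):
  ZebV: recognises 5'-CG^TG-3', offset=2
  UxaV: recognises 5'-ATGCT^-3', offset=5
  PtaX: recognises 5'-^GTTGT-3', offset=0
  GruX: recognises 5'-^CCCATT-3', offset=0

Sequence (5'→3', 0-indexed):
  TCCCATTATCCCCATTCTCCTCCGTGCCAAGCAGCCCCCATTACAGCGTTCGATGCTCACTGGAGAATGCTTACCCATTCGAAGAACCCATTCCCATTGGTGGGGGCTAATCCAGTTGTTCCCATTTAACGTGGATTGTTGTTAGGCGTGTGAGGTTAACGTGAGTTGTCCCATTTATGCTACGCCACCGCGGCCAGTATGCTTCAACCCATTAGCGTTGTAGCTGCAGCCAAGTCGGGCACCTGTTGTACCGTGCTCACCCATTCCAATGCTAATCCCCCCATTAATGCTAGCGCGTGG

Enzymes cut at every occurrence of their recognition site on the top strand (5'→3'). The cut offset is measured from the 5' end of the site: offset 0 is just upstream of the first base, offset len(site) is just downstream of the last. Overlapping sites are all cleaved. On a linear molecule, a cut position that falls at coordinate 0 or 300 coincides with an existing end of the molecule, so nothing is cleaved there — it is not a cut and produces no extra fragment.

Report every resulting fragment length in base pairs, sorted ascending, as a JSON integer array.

[1,2,3,3,4,5,6,6,6,6,6,6,9,9,9,11,11,12,12,12,13,13,14,14,14,21,22,22,28]

Scan for sites:
  ZebV CGTG/2: at [22, 129, 146, 159, 251, 295] ⇒ [24, 131, 148, 161, 253, 297]
  UxaV ATGCT/5: at [52, 66, 176, 198, 268, 286] ⇒ [57, 71, 181, 203, 273, 291]
  PtaX GTTGT/0: at [114, 137, 164, 216, 244] ⇒ [114, 137, 164, 216, 244]
  GruX CCCATT/0: at [1, 10, 36, 73, 86, 92, 120, 169, 207, 259, 279] ⇒ [1, 10, 36, 73, 86, 92, 120, 169, 207, 259, 279]

All cut coordinates (distinct, sorted): [1, 10, 24, 36, 57, 71, 73, 86, 92, 114, 120, 131, 137, 148, 161, 164, 169, 181, 203, 207, 216, 244, 253, 259, 273, 279, 291, 297]

Fragment lengths:
  [0,1): 1 bp
  [1,10): 9 bp
  [10,24): 14 bp
  [24,36): 12 bp
  [36,57): 21 bp
  [57,71): 14 bp
  [71,73): 2 bp
  [73,86): 13 bp
  [86,92): 6 bp
  [92,114): 22 bp
  [114,120): 6 bp
  [120,131): 11 bp
  [131,137): 6 bp
  [137,148): 11 bp
  [148,161): 13 bp
  [161,164): 3 bp
  [164,169): 5 bp
  [169,181): 12 bp
  [181,203): 22 bp
  [203,207): 4 bp
  [207,216): 9 bp
  [216,244): 28 bp
  [244,253): 9 bp
  [253,259): 6 bp
  [259,273): 14 bp
  [273,279): 6 bp
  [279,291): 12 bp
  [291,297): 6 bp
  [297,300): 3 bp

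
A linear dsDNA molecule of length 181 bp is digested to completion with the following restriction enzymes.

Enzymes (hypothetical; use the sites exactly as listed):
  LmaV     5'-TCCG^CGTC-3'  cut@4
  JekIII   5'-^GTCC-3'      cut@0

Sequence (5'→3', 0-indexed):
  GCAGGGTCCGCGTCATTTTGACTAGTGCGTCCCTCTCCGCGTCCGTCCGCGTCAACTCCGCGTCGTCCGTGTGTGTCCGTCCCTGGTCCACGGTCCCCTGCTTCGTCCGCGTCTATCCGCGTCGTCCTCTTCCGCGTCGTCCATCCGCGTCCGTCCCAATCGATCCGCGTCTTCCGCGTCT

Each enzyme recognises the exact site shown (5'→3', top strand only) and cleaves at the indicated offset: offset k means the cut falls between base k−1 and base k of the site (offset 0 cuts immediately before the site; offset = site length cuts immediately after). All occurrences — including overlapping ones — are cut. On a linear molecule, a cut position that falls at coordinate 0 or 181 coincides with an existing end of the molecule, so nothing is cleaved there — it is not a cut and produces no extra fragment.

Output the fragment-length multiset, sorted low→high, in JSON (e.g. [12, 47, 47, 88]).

Per-enzyme occurrences:
  LmaV TCCGCGTC/4: at [6, 35, 45, 56, 105, 115, 130, 143, 163, 172] ⇒ [10, 39, 49, 60, 109, 119, 134, 147, 167, 176]
  JekIII GTCC/0: at [5, 28, 40, 44, 64, 74, 78, 85, 92, 104, 123, 138, 148, 152] ⇒ [5, 28, 40, 44, 64, 74, 78, 85, 92, 104, 123, 138, 148, 152]

Pooled cuts: [5, 10, 28, 39, 40, 44, 49, 60, 64, 74, 78, 85, 92, 104, 109, 119, 123, 134, 138, 147, 148, 152, 167, 176]

Fragments:
  [0,5): 5 bp
  [5,10): 5 bp
  [10,28): 18 bp
  [28,39): 11 bp
  [39,40): 1 bp
  [40,44): 4 bp
  [44,49): 5 bp
  [49,60): 11 bp
  [60,64): 4 bp
  [64,74): 10 bp
  [74,78): 4 bp
  [78,85): 7 bp
  [85,92): 7 bp
  [92,104): 12 bp
  [104,109): 5 bp
  [109,119): 10 bp
  [119,123): 4 bp
  [123,134): 11 bp
  [134,138): 4 bp
  [138,147): 9 bp
  [147,148): 1 bp
  [148,152): 4 bp
  [152,167): 15 bp
  [167,176): 9 bp
  [176,181): 5 bp

[1,1,4,4,4,4,4,4,5,5,5,5,5,7,7,9,9,10,10,11,11,11,12,15,18]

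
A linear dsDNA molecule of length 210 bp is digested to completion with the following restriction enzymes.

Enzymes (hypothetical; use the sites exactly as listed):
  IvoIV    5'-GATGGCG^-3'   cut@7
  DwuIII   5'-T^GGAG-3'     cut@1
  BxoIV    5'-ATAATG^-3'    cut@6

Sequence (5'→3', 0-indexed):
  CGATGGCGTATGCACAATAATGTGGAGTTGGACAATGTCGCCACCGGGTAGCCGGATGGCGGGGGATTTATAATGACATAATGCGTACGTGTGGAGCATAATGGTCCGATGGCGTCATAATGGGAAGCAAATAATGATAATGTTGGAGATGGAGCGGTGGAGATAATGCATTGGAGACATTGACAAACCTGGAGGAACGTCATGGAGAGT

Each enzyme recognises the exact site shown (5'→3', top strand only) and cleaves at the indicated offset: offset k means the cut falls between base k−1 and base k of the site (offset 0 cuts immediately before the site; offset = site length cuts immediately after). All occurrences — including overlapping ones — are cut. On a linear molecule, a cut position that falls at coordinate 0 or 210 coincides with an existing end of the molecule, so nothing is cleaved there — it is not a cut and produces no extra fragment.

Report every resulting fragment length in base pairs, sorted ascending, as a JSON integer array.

[1,2,4,6,6,7,8,8,8,8,9,10,11,11,13,14,14,14,18,38]

Site scan:
  IvoIV (GATGGCG, off=7): starts [1, 54, 107] → cuts [8, 61, 114]
  DwuIII (TGGAG, off=1): starts [22, 91, 143, 149, 157, 171, 189, 202] → cuts [23, 92, 144, 150, 158, 172, 190, 203]
  BxoIV (ATAATG, off=6): starts [16, 69, 77, 97, 116, 130, 136, 162] → cuts [22, 75, 83, 103, 122, 136, 142, 168]

All cut coordinates (distinct, sorted): [8, 22, 23, 61, 75, 83, 92, 103, 114, 122, 136, 142, 144, 150, 158, 168, 172, 190, 203]

Fragment lengths:
  [0,8): 8 bp
  [8,22): 14 bp
  [22,23): 1 bp
  [23,61): 38 bp
  [61,75): 14 bp
  [75,83): 8 bp
  [83,92): 9 bp
  [92,103): 11 bp
  [103,114): 11 bp
  [114,122): 8 bp
  [122,136): 14 bp
  [136,142): 6 bp
  [142,144): 2 bp
  [144,150): 6 bp
  [150,158): 8 bp
  [158,168): 10 bp
  [168,172): 4 bp
  [172,190): 18 bp
  [190,203): 13 bp
  [203,210): 7 bp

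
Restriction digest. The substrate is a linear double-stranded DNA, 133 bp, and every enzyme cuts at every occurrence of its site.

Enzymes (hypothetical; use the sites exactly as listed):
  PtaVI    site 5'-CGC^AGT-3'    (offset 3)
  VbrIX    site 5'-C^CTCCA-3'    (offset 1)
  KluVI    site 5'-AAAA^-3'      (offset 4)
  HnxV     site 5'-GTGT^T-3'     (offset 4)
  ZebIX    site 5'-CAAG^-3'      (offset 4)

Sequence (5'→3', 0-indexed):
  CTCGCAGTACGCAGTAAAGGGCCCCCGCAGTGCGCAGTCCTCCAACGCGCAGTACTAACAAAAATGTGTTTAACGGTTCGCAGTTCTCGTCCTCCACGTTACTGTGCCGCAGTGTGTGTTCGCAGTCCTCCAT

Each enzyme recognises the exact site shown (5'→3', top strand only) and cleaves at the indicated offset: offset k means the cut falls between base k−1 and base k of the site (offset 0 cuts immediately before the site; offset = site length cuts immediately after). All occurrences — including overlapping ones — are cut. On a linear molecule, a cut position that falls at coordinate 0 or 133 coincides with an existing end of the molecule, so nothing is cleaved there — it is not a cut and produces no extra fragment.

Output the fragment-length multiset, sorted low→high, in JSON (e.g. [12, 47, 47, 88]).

[1,4,4,4,5,5,6,7,7,9,10,11,12,13,16,19]

Scan for sites:
  PtaVI CGCAGT/3: at [2, 9, 25, 32, 47, 78, 107, 120] ⇒ [5, 12, 28, 35, 50, 81, 110, 123]
  VbrIX CCTCCA/1: at [38, 90, 126] ⇒ [39, 91, 127]
  KluVI AAAA/4: at [59, 60] ⇒ [63, 64]
  HnxV GTGTT/4: at [65, 115] ⇒ [69, 119]
  ZebIX (CAAG, off=4): no sites

All cut coordinates (distinct, sorted): [5, 12, 28, 35, 39, 50, 63, 64, 69, 81, 91, 110, 119, 123, 127]

Fragments:
  [0,5): 5 bp
  [5,12): 7 bp
  [12,28): 16 bp
  [28,35): 7 bp
  [35,39): 4 bp
  [39,50): 11 bp
  [50,63): 13 bp
  [63,64): 1 bp
  [64,69): 5 bp
  [69,81): 12 bp
  [81,91): 10 bp
  [91,110): 19 bp
  [110,119): 9 bp
  [119,123): 4 bp
  [123,127): 4 bp
  [127,133): 6 bp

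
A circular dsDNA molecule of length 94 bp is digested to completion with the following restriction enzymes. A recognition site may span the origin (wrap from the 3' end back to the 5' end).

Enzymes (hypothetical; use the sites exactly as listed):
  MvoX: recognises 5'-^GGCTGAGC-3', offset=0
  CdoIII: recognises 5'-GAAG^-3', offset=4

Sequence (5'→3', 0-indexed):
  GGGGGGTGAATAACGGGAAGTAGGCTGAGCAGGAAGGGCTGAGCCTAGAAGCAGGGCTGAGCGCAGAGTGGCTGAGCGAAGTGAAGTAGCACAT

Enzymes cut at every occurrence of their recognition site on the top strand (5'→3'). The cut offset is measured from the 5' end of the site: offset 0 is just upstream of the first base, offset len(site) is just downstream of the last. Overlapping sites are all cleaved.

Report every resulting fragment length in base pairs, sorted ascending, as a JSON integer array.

Scan for sites:
  MvoX GGCTGAGC/0: at [22, 36, 54, 69] ⇒ [22, 36, 54, 69]
  CdoIII GAAG/4: at [16, 32, 47, 77, 82] ⇒ [20, 36, 51, 81, 86]

Pooled cuts: [20, 22, 36, 51, 54, 69, 81, 86]

Fragments:
  20→22: 2 bp
  22→36: 14 bp
  36→51: 15 bp
  51→54: 3 bp
  54→69: 15 bp
  69→81: 12 bp
  81→86: 5 bp
  86→20 (wrap): 94-86+20 = 28 bp

[2,3,5,12,14,15,15,28]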